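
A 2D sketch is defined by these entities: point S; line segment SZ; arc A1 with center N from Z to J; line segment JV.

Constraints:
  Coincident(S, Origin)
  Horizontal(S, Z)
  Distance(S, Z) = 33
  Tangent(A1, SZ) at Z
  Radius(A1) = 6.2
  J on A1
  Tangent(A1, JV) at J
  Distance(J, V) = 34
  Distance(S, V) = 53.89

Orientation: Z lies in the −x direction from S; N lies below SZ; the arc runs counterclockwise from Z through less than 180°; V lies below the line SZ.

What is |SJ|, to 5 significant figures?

39.763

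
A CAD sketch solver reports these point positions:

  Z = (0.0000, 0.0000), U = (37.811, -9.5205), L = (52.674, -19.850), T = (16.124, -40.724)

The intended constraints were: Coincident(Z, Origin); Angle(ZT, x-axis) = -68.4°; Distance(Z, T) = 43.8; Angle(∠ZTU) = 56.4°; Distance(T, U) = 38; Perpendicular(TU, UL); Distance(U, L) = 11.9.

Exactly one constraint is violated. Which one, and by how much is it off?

Distance(U, L) = 11.9 — off by 6.20.

Z = (0.00, 0.00) ✓; ZT at -68.40° ✓; |ZT| = 43.80 ✓; ∠ZTU = 56.40° ✓; |TU| = 38.00 ✓; ∠(TU, UL) = 90.00° ✓; |UL| = 18.10 ✗.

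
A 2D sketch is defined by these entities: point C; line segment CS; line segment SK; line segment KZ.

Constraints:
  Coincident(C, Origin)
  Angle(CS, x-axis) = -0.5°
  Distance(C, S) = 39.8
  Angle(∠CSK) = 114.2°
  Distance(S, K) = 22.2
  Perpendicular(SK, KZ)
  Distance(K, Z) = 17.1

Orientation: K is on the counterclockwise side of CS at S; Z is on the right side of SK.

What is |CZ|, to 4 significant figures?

65.84

C is at the origin; CS runs at -0.5° with length 39.8, so S = 39.8·(cos -0.5°, sin -0.5°) = (39.80, -0.3473). ∠CSK = 114.2°, so SK runs at -0.5° + (180° − 114.2°) = 65.30° from the x-axis; with |SK| = 22.2, K = S + 22.2·(cos 65.30°, sin 65.30°) = (49.08, 19.82). SK is perpendicular to KZ; with |KZ| = 17.1 on the right of SK, Z = K + 17.1·(0.9085, -0.4179) = (64.61, 12.68). Then |CZ| = |Z − C| = 65.84.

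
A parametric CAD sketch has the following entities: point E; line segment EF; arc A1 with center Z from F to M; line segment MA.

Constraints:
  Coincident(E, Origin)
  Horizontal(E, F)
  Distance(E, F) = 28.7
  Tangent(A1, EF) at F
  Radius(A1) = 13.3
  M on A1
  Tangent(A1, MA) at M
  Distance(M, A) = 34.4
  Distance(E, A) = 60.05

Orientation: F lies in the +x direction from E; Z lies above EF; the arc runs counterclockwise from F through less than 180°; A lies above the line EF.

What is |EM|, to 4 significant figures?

44.76

Checks: ∠(ZF, FE) = 90.00° ✓; |ZF| = 13.30 ✓; |ZM| = 13.30 ✓; ∠(ZM, MA) = 90.00° ✓; |MA| = 34.40 ✓; |EA| = 60.05 ✓.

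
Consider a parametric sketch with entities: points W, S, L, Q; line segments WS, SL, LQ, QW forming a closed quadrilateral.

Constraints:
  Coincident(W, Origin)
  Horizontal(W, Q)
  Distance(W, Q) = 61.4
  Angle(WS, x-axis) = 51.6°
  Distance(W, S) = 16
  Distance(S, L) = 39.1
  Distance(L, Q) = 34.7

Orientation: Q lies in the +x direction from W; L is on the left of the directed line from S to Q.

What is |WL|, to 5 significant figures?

54.078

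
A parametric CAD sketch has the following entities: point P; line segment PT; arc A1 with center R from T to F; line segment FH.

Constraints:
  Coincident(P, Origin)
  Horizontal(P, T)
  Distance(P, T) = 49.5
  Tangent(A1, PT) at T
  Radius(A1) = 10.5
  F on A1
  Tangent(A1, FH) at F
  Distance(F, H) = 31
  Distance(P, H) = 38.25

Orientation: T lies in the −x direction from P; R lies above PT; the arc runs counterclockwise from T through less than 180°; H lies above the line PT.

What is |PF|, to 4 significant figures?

41.07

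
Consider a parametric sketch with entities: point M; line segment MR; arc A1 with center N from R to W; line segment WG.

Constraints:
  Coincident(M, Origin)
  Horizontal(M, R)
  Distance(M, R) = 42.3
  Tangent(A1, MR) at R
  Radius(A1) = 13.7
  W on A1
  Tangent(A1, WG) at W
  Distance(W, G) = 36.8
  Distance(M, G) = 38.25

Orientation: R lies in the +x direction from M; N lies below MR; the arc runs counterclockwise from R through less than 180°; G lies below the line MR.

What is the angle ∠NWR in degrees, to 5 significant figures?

61.797°

M is at the origin; M and R share the same y with |MR| = 42.3 and R on the +x side, so R = (42.300, 0.0000). Tangency of A1 to MR means the radius NR is perpendicular to MR, so N = R + (0, -13.7) = (42.300, -13.700). Since NW ⟂ WG (tangency), |NG| = √(13.7² + 36.8²) = 39.267 regardless of where W sits on A1. So G lies on both circle(M, 38.25) and circle(N, 39.267); the below-MR intersection is G = (10.526, -36.773). W is the foot of the tangent from G: W = (30.888, -6.1196).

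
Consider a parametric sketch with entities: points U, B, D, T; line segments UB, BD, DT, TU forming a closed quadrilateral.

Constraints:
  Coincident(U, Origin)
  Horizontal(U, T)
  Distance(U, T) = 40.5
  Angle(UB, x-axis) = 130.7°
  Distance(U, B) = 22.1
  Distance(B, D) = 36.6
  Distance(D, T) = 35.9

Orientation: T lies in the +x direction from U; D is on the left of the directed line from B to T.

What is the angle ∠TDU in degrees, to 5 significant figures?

69.074°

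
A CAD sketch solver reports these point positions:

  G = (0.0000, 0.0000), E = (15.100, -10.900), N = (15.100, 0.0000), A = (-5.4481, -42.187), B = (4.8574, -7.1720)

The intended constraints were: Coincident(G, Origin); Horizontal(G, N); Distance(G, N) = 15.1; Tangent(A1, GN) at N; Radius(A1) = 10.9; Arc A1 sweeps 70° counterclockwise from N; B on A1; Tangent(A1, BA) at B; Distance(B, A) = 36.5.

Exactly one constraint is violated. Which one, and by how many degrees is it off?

Tangent(A1, BA) at B — off by 3.60°.

G = (0.00, 0.00) ✓; G.y = 0.00, N.y = 0.00 ✓; |GN| = 15.10 ✓; ∠(EN, NG) = 90.00° ✓; |EN| = 10.90 ✓; bearing(E→B) − bearing(E→N) = 70.00° ✓; |EB| = 10.90 ✓; ∠(EB, BA) = 86.40° ✗; |BA| = 36.50 ✓.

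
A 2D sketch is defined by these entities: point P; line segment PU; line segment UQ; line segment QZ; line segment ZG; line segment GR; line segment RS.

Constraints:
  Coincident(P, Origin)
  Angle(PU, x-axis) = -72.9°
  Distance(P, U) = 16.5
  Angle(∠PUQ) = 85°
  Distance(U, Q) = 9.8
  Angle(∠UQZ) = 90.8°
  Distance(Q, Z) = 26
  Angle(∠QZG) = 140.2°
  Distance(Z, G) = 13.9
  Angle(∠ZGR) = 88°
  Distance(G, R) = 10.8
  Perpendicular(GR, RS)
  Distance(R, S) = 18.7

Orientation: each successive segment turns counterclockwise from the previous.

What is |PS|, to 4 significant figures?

4.179

P is at the origin; PU runs at -72.9° with length 16.5, so U = (4.852, -15.77). ∠PUQ = 85.0° gives UQ at 22.10° from the x-axis; with |UQ| = 9.8, Q = (13.93, -12.08). ∠UQZ = 90.8° gives QZ at 111.3° from the x-axis; with |QZ| = 26.0, Z = (4.487, 12.14). ∠QZG = 140.2° gives ZG at 151.1° from the x-axis; with |ZG| = 13.9, G = (-7.682, 18.86). ∠ZGR = 88.0° gives GR at -116.9° from the x-axis; with |GR| = 10.8, R = (-12.57, 9.227). GR is perpendicular to RS, so RS runs at -26.90°; with |RS| = 18.7, S = (4.108, 0.7661). Then |PS| = |S − P| = 4.179.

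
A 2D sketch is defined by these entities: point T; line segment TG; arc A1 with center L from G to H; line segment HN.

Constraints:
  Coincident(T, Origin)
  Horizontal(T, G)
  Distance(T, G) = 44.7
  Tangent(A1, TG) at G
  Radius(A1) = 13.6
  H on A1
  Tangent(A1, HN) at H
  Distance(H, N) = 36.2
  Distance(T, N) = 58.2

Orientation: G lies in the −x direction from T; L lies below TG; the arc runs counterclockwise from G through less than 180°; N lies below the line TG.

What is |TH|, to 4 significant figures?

59.31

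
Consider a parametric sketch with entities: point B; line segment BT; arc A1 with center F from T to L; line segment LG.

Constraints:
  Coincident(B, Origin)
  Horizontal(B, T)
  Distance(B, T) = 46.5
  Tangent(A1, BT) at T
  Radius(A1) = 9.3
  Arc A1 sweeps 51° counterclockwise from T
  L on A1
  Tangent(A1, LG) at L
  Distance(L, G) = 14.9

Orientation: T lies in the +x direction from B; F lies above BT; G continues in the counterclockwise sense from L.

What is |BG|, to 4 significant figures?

64.87

B is at the origin; BT is horizontal with |BT| = 46.5 and T on the +x side, so T = (46.50, 0.000). Tangency of A1 to BT means the radius FT is perpendicular to BT, so F = T + (0, 9.3) = (46.50, 9.300). On A1, T sits at bearing -90° from F; a 51° counterclockwise sweep puts L at bearing -39°, so L = F + 9.3·(cos -39°, sin -39°) = (53.73, 3.447). A1 meets LG tangentially, so FL is at right angles to LG, so LG runs along (−sin -39°, cos -39°); with |LG| = 14.9, G = (63.10, 15.03). Then |BG| = |G − B| = 64.87.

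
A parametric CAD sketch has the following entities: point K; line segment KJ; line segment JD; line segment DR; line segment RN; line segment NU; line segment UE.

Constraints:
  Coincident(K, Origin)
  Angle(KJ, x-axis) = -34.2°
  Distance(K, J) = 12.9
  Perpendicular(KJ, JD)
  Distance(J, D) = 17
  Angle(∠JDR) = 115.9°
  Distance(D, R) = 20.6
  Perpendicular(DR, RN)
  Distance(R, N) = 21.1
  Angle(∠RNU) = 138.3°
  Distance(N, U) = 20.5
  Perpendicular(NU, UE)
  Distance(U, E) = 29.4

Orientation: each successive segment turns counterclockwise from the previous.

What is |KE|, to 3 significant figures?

19.6

∠RNU = 138.3° gives NU at -108° from the x-axis; with |NU| = 20.5, U = (-14.8, -5.30). NU ⟂ UE, so UE runs at -18.4°; with |UE| = 29.4, E = (13.1, -14.6). Then |KE| = |E − K| = 19.6.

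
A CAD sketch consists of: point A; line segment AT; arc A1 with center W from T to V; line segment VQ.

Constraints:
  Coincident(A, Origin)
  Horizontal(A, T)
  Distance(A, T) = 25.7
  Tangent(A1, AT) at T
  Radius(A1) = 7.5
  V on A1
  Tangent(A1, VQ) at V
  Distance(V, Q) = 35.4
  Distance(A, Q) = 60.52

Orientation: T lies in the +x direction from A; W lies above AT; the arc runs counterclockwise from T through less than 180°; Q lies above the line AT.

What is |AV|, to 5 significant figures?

32.459

A is at the origin; AT is horizontal with |AT| = 25.7 and T on the +x side, so T = (25.700, 0.0000). The tangent condition forces WT to be normal to AT, so W = T + (0, 7.5) = (25.700, 7.5000). Since WV ⟂ VQ (tangency), |WQ| = √(7.5² + 35.4²) = 36.186 regardless of where V sits on A1. So Q lies on both circle(A, 60.52) and circle(W, 36.186); the above-AT intersection is Q = (49.613, 34.658). V is the foot of the tangent from Q: V = (32.234, 3.8179).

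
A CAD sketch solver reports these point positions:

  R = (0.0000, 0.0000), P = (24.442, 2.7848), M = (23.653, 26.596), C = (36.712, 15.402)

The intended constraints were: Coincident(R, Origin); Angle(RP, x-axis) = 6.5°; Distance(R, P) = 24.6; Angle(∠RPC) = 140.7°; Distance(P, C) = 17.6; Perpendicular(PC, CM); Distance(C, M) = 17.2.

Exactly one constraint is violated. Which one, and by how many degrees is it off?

Perpendicular(PC, CM) — off by 3.60°.

R = (0.00, 0.00) ✓; RP at 6.500° ✓; |RP| = 24.60 ✓; ∠RPC = 140.7° ✓; |PC| = 17.60 ✓; ∠(PC, CM) = 93.60° ✗; |CM| = 17.20 ✓.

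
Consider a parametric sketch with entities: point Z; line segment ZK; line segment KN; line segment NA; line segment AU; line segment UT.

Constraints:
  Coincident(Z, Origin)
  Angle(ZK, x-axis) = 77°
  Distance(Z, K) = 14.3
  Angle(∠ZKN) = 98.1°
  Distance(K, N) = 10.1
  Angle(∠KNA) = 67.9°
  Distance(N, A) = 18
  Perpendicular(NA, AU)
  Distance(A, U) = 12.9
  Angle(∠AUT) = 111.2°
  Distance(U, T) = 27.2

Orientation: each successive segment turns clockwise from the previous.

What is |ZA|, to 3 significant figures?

5.91

Z is at the origin; ZK runs at 77.0° with length 14.3, so K = (3.22, 13.9). ∠ZKN = 98.1° gives KN at -4.90° from the x-axis; with |KN| = 10.1, N = (13.3, 13.1). ∠KNA = 67.9° gives NA at -117° from the x-axis; with |NA| = 18.0, A = (5.11, -2.97). Then |ZA| = |A − Z| = 5.91.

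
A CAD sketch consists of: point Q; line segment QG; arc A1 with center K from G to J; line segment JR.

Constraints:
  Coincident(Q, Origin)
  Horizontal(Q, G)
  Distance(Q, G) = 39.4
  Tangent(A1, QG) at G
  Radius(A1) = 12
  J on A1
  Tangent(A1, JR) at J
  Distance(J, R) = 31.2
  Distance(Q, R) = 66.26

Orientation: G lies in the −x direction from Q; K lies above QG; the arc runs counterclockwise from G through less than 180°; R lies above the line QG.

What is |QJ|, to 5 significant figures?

35.876

Checks: |KG| = 12.00 ✓; |KJ| = 12.00 ✓; ∠(KJ, JR) = 90.00° ✓; |JR| = 31.20 ✓; |QR| = 66.26 ✓.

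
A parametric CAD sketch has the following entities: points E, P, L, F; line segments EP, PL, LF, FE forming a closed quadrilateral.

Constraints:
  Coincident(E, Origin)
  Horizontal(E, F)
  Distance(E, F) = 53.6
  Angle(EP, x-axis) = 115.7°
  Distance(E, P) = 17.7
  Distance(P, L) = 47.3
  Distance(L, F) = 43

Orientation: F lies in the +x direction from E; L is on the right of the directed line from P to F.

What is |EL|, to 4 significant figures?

29.81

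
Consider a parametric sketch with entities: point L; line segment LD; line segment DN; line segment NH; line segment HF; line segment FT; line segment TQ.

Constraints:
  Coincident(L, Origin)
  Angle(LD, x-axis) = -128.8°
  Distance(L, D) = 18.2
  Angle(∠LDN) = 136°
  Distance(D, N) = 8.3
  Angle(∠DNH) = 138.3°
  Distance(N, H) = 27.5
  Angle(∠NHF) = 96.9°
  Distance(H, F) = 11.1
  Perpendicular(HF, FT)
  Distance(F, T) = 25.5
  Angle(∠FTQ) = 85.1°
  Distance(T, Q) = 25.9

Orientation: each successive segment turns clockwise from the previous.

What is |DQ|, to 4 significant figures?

19.43

L is at the origin; LD runs at -128.8° with length 18.2, so D = (-11.40, -14.18). ∠LDN = 136.0° gives DN at -172.8° from the x-axis; with |DN| = 8.3, N = (-19.64, -15.22). ∠DNH = 138.3° gives NH at 145.5° from the x-axis; with |NH| = 27.5, H = (-42.30, 0.3520). ∠NHF = 96.9° gives HF at 62.40° from the x-axis; with |HF| = 11.1, F = (-37.16, 10.19). HF is perpendicular to FT, so FT runs at -27.60°; with |FT| = 25.5, T = (-14.56, -1.625). ∠FTQ = 85.1° gives TQ at -122.5° from the x-axis; with |TQ| = 25.9, Q = (-28.48, -23.47). Then |DQ| = |Q − D| = 19.43.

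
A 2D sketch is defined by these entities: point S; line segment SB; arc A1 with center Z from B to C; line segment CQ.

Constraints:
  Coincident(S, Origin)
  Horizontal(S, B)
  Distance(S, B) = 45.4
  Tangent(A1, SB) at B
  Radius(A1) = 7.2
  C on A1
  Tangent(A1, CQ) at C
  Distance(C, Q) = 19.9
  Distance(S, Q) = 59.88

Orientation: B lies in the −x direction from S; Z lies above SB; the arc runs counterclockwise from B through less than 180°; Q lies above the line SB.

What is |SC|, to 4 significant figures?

41.89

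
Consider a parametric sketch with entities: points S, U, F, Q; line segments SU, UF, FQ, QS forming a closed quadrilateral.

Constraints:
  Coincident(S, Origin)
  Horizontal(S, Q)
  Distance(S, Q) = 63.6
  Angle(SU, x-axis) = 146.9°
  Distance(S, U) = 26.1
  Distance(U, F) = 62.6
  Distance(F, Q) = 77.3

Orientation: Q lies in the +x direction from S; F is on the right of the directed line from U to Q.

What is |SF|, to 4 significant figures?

44.31

Checks: |UF| = 62.60 ✓; |FQ| = 77.30 ✓.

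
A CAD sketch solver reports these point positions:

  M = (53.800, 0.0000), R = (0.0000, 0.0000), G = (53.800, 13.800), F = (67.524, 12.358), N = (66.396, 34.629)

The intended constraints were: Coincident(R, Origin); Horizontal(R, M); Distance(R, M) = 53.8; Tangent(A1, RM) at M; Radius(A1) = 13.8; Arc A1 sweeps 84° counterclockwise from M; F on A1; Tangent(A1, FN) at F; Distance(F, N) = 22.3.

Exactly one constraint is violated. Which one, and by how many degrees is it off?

Tangent(A1, FN) at F — off by 8.90°.

R = (0.00, 0.00) ✓; R.y = 0.00, M.y = 0.00 ✓; |RM| = 53.80 ✓; ∠(GM, MR) = 90.00° ✓; |GM| = 13.80 ✓; bearing(G→F) − bearing(G→M) = 84.00° ✓; |GF| = 13.80 ✓; ∠(GF, FN) = 81.10° ✗; |FN| = 22.30 ✓.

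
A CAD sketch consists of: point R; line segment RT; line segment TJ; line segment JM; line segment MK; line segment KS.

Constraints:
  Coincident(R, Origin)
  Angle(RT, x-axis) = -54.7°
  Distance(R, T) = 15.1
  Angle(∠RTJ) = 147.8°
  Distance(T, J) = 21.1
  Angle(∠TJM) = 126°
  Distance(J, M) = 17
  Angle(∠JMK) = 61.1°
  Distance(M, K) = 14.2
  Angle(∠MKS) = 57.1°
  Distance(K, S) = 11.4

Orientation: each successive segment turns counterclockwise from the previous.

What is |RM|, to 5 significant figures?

44.240

R is at the origin; RT runs at -54.7° with length 15.1, so T = (8.7257, -12.324). ∠RTJ = 147.8° gives TJ at -22.500° from the x-axis; with |TJ| = 21.1, J = (28.220, -20.398). ∠TJM = 126.0° gives JM at 31.500° from the x-axis; with |JM| = 17.0, M = (42.714, -11.516). Then |RM| = |M − R| = 44.240.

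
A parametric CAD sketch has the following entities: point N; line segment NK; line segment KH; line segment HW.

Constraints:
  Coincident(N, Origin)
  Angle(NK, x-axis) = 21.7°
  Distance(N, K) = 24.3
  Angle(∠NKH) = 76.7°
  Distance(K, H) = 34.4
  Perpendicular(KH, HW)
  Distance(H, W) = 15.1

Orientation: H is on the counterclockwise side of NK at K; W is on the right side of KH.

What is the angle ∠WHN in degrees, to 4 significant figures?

129.4°

N is at the origin; NK runs at 21.7° with length 24.3, so K = 24.3·(cos 21.7°, sin 21.7°) = (22.58, 8.985). ∠NKH = 76.7°, so KH runs at 21.7° + (180° − 76.7°) = 125.0° from the x-axis; with |KH| = 34.4, H = K + 34.4·(cos 125.0°, sin 125.0°) = (2.847, 37.16). KH is perpendicular to HW; with |HW| = 15.1 on the right of KH, W = H + 15.1·(0.8192, 0.5736) = (15.22, 45.82). Then cos ∠WHN = HW·HN / (|HW||HN|), giving 129.4°.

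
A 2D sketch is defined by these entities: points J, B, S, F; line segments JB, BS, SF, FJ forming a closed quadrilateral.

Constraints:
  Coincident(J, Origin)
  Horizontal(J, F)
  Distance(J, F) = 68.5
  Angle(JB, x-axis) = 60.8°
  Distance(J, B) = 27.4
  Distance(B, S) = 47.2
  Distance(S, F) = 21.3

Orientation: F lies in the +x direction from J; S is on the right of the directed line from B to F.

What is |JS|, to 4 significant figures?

49.15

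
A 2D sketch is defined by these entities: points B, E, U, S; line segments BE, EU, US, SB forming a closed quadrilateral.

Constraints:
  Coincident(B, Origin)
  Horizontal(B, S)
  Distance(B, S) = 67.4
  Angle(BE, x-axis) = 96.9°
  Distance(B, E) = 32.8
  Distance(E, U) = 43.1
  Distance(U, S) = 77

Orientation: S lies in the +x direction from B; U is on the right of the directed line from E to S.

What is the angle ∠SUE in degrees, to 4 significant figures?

75.72°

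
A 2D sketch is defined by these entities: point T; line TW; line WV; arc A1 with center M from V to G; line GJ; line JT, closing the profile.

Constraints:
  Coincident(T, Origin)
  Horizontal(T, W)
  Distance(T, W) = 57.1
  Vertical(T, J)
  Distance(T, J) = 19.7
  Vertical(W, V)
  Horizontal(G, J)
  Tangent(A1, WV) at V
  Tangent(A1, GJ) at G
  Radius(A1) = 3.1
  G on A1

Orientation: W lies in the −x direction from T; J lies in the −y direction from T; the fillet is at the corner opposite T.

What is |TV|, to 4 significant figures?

59.46

T is at the origin; T and W share the same y with |TW| = 57.1 and W on the −x side, so W = (-57.10, 0.000). TJ is vertical with |TJ| = 19.7 and J on the −y side, so J = (0.000, -19.70). The virtual corner opposite T is at (-57.10, -19.70). Tangency of A1 to WV means the radius MV is perpendicular to WV and A1 meets GJ tangentially, so MG is at right angles to GJ, with radius 3.1, so the center M sits 3.1 in from both sides at M = (-54.00, -16.60). That places the tangent points at V = (-57.10, -16.60) on WV and G = (-54.00, -19.70) on GJ. Then |TV| = |V − T| = 59.46.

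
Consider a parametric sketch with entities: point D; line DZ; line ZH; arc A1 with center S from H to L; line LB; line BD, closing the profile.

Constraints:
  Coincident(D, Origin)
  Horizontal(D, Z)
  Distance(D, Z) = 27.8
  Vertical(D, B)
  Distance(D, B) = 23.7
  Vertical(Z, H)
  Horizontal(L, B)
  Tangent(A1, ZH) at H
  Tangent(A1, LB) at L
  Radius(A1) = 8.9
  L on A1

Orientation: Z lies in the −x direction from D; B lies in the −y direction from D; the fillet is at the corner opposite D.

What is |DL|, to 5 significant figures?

30.313

D is at the origin; DZ is horizontal with |DZ| = 27.8 and Z on the −x side, so Z = (-27.800, 0.0000). D and B share the same x with |DB| = 23.7 and B on the −y side, so B = (0.0000, -23.700). The virtual corner opposite D is at (-27.800, -23.700). The tangent condition forces SH to be normal to ZH and A1 meets LB tangentially, so SL is at right angles to LB, with radius 8.9, so the center S sits 8.9 in from both sides at S = (-18.900, -14.800). That places the tangent points at H = (-27.800, -14.800) on ZH and L = (-18.900, -23.700) on LB. Then |DL| = |L − D| = 30.313.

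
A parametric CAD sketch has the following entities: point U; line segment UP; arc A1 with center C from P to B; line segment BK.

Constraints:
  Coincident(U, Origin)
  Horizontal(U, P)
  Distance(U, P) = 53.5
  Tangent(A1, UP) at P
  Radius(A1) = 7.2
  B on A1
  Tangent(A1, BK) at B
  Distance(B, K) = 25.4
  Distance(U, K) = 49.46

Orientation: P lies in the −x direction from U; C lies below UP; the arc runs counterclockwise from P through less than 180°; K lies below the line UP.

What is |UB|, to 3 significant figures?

59.7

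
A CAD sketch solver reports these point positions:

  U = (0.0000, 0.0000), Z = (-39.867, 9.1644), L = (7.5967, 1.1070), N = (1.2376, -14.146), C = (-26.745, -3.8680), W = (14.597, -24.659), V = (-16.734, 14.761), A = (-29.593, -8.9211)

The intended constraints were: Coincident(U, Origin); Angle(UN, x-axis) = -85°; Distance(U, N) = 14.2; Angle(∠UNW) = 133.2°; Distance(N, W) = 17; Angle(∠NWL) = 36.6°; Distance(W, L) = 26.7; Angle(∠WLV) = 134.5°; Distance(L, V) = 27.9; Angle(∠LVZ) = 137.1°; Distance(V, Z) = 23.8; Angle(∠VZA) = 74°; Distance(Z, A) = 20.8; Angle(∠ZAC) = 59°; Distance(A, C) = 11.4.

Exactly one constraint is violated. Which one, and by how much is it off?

Distance(A, C) = 11.4 — off by 5.60.

U = (0.00, 0.00) ✓; UN at -85.00° ✓; |UN| = 14.20 ✓; ∠UNW = 133.2° ✓; |NW| = 17.00 ✓; ∠NWL = 36.60° ✓; |WL| = 26.70 ✓; ∠WLV = 134.5° ✓; |LV| = 27.90 ✓; ∠LVZ = 137.1° ✓; |VZ| = 23.80 ✓; ∠VZA = 74.00° ✓; |ZA| = 20.80 ✓; ∠ZAC = 59.01° ✓; |AC| = 5.800 ✗.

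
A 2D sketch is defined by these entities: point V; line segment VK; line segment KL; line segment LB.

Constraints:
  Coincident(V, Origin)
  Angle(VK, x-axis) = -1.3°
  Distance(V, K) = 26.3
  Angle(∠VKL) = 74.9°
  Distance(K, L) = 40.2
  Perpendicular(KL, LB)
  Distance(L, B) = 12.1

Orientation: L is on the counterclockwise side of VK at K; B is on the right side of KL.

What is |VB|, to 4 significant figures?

50.18

V is at the origin; VK runs at -1.3° with length 26.3, so K = 26.3·(cos -1.3°, sin -1.3°) = (26.29, -0.5967). ∠VKL = 74.9°, so KL runs at -1.3° + (180° − 74.9°) = 103.8° from the x-axis; with |KL| = 40.2, L = K + 40.2·(cos 103.8°, sin 103.8°) = (16.70, 38.44). The perpendicularity gives LB at right angles to KL; with |LB| = 12.1 on the right of KL, B = L + 12.1·(0.9711, 0.2385) = (28.45, 41.33). Then |VB| = |B − V| = 50.18.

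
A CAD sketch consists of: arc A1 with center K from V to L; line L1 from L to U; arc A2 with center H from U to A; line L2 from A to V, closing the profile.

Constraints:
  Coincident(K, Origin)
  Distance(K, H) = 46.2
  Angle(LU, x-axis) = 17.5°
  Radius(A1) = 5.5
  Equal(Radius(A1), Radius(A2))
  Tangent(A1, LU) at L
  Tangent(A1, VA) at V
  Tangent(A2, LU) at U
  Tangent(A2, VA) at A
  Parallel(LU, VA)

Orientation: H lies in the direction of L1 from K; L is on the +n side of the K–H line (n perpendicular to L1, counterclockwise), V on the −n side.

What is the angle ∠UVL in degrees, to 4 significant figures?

76.61°

Tangency of A1 to both parallel lines with radius 5.5 puts L and V at K ± 5.5·n: L = (-1.654, 5.245), V = (1.654, -5.245). Equal radii place U and A the same way about H: U = H + 5.5·n = (42.41, 19.14), A = H − 5.5·n = (45.72, 8.647). Then cos ∠UVL = VU·VL / (|VU||VL|), giving 76.61°.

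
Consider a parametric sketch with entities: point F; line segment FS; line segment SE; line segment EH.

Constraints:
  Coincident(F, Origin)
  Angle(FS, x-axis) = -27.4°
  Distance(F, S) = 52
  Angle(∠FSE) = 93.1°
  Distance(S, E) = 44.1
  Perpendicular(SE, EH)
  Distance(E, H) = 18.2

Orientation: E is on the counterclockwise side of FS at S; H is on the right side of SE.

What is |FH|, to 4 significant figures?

84.37

∠FSE = 93.1°, so SE runs at -27.4° + (180° − 93.1°) = 59.50° from the x-axis; with |SE| = 44.1, E = S + 44.1·(cos 59.50°, sin 59.50°) = (68.55, 14.07). SE is perpendicular to EH; with |EH| = 18.2 on the right of SE, H = E + 18.2·(0.8616, -0.5075) = (84.23, 4.830). Then |FH| = |H − F| = 84.37.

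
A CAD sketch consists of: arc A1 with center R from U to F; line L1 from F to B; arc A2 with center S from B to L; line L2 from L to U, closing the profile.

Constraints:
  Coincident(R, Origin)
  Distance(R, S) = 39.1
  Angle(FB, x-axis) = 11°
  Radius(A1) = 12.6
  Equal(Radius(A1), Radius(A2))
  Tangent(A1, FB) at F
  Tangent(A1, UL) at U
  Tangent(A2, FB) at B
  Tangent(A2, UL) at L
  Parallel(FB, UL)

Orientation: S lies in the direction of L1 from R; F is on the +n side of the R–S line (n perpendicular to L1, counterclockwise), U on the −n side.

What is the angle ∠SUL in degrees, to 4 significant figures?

17.86°

Tangency of A1 to both parallel lines with radius 12.6 puts F and U at R ± 12.6·n: F = (-2.404, 12.37), U = (2.404, -12.37). Equal radii place B and L the same way about S: B = S + 12.6·n = (35.98, 19.83), L = S − 12.6·n = (40.79, -4.908). Then cos ∠SUL = US·UL / (|US||UL|), giving 17.86°.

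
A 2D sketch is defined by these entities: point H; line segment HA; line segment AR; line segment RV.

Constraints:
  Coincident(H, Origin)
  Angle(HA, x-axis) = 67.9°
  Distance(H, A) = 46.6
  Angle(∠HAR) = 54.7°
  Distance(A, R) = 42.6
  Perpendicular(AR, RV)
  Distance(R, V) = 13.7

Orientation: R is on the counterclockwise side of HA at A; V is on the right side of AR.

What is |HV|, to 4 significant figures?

54.05

∠HAR = 54.7°, so AR runs at 67.9° + (180° − 54.7°) = 193.2° from the x-axis; with |AR| = 42.6, R = A + 42.6·(cos 193.2°, sin 193.2°) = (-23.94, 33.45). The perpendicularity gives RV at right angles to AR; with |RV| = 13.7 on the right of AR, V = R + 13.7·(-0.2284, 0.9736) = (-27.07, 46.79). Then |HV| = |V − H| = 54.05.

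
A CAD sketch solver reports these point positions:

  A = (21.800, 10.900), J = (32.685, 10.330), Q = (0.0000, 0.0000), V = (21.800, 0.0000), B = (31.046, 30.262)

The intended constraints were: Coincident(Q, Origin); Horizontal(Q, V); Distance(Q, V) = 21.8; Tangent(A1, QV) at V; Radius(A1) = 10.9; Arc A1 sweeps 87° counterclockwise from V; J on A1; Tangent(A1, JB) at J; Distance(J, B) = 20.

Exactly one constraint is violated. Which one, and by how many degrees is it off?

Tangent(A1, JB) at J — off by 7.70°.

Q = (0.00, 0.00) ✓; Q.y = 0.00, V.y = 0.00 ✓; |QV| = 21.80 ✓; ∠(AV, VQ) = 90.00° ✓; |AV| = 10.90 ✓; bearing(A→J) − bearing(A→V) = 87.00° ✓; |AJ| = 10.90 ✓; ∠(AJ, JB) = 82.30° ✗; |JB| = 20.00 ✓.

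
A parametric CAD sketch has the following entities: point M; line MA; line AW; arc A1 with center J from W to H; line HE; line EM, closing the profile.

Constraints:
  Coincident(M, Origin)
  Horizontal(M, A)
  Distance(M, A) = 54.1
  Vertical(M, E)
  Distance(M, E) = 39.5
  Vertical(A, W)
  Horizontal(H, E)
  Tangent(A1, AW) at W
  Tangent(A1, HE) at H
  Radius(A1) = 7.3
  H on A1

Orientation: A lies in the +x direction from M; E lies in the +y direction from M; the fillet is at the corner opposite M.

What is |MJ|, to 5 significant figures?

56.807

M is at the origin; M and A share the same y with |MA| = 54.1 and A on the +x side, so A = (54.100, 0.0000). ME is vertical with |ME| = 39.5 and E on the +y side, so E = (0.0000, 39.500). The virtual corner opposite M is at (54.100, 39.500). Tangency of A1 to AW means the radius JW is perpendicular to AW and since A1 is tangent to HE there, JH ⟂ HE, with radius 7.3, so the center J sits 7.3 in from both sides at J = (46.800, 32.200). Then |MJ| = |J − M| = 56.807.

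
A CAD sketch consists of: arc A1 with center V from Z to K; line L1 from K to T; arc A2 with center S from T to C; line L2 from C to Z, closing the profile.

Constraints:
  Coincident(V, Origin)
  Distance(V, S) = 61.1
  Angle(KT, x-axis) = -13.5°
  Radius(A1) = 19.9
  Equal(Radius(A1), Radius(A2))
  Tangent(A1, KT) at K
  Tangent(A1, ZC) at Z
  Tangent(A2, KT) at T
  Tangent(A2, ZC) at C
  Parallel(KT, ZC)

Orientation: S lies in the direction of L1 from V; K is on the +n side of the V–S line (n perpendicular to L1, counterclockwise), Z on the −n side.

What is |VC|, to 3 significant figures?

64.3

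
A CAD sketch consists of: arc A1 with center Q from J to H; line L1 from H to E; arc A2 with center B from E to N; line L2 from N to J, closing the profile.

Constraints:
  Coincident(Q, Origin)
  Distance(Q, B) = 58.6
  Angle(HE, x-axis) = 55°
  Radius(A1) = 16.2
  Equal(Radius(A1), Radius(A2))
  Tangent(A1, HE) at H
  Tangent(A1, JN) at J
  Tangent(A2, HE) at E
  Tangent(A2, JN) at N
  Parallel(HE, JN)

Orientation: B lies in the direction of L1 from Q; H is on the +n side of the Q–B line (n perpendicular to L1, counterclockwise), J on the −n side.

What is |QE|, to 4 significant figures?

60.80

Tangency of A1 to both parallel lines with radius 16.2 puts H and J at Q ± 16.2·n: H = (-13.27, 9.292), J = (13.27, -9.292). Equal radii place E and N the same way about B: E = B + 16.2·n = (20.34, 57.29), N = B − 16.2·n = (46.88, 38.71). Then |QE| = |E − Q| = 60.80.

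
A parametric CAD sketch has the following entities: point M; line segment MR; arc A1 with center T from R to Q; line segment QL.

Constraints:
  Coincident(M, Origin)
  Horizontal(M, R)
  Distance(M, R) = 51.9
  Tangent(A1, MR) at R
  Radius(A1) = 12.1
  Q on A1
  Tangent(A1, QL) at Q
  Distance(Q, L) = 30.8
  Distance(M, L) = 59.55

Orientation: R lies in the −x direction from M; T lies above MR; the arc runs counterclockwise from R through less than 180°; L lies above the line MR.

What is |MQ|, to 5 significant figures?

41.730

Checks: |TQ| = 12.10 ✓; ∠(TQ, QL) = 90.00° ✓; |QL| = 30.80 ✓; |ML| = 59.55 ✓.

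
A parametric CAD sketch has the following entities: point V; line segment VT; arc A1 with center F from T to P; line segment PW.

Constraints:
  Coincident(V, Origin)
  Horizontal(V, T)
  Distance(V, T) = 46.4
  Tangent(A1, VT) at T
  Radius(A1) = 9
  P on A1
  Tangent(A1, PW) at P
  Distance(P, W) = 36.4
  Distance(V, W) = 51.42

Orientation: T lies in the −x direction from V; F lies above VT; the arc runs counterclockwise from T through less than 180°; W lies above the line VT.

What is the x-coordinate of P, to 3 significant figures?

-37.6

V is at the origin; VT is horizontal with |VT| = 46.4 and T on the −x side, so T = (-46.4, 0.00). Tangency of A1 to VT means the radius FT is perpendicular to VT, so F = T + (0, 9) = (-46.4, 9.00). Since FP ⟂ PW (tangency), |FW| = √(9.0² + 36.4²) = 37.5 regardless of where P sits on A1. So W lies on both circle(V, 51.42) and circle(F, 37.5); the above-VT intersection is W = (-29.2, 42.3). P is the foot of the tangent from W: P = (-37.6, 6.91).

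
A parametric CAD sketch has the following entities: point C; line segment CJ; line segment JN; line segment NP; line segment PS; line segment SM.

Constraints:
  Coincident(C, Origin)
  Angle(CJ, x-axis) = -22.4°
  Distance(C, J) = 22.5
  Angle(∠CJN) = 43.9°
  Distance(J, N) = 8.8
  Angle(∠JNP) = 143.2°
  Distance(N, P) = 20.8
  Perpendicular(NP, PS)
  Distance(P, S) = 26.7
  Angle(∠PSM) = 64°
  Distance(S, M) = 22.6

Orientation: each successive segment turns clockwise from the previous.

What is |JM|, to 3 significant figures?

13.8

NP is perpendicular to PS, so PS runs at 74.7°; with |PS| = 26.7, S = (-0.403, 19.4). ∠PSM = 64.0° gives SM at -41.3° from the x-axis; with |SM| = 22.6, M = (16.6, 4.53). Then |JM| = |M − J| = 13.8.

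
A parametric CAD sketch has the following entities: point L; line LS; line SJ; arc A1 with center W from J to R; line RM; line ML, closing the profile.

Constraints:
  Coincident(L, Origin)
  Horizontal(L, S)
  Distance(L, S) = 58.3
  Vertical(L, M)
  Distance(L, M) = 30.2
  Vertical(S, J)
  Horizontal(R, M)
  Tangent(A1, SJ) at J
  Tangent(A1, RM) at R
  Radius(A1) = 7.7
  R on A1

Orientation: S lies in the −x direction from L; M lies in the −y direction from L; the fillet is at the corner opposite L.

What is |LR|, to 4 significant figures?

58.93

L is at the origin; LS is horizontal with |LS| = 58.3 and S on the −x side, so S = (-58.30, 0.000). L and M share the same x with |LM| = 30.2 and M on the −y side, so M = (0.000, -30.20). The virtual corner opposite L is at (-58.30, -30.20). Since A1 is tangent to SJ there, WJ ⟂ SJ and A1 meets RM tangentially, so WR is at right angles to RM, with radius 7.7, so the center W sits 7.7 in from both sides at W = (-50.60, -22.50). That places the tangent points at J = (-58.30, -22.50) on SJ and R = (-50.60, -30.20) on RM. Then |LR| = |R − L| = 58.93.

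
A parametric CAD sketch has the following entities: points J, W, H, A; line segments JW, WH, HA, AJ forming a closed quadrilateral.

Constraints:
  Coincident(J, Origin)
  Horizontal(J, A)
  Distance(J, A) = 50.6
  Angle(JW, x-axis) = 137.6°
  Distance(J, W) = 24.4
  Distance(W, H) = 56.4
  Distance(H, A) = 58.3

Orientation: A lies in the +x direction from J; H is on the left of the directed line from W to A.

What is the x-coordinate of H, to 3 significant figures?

25.3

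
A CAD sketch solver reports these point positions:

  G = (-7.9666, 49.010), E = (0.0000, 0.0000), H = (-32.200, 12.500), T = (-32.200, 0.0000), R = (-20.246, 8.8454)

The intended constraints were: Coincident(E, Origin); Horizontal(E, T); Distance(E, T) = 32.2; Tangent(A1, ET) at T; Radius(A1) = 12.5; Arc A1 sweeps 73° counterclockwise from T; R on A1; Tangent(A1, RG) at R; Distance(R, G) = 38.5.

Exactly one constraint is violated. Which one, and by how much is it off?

Distance(R, G) = 38.5 — off by 3.50.

E = (0.00, 0.00) ✓; E.y = 0.00, T.y = 0.00 ✓; |ET| = 32.20 ✓; ∠(HT, TE) = 90.00° ✓; |HT| = 12.50 ✓; bearing(H→R) − bearing(H→T) = 73.00° ✓; |HR| = 12.50 ✓; ∠(HR, RG) = 90.00° ✓; |RG| = 42.00 ✗.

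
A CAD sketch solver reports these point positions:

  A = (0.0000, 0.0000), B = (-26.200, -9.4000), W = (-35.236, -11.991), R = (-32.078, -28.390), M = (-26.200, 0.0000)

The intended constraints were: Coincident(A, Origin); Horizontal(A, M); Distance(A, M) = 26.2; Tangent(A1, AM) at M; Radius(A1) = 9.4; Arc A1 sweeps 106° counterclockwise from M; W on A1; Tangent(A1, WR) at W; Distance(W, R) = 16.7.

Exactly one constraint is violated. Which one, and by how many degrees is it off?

Tangent(A1, WR) at W — off by 5.10°.

A = (0.00, 0.00) ✓; A.y = 0.00, M.y = 0.00 ✓; |AM| = 26.20 ✓; ∠(BM, MA) = 90.00° ✓; |BM| = 9.400 ✓; bearing(B→W) − bearing(B→M) = 106.0° ✓; |BW| = 9.400 ✓; ∠(BW, WR) = 95.10° ✗; |WR| = 16.70 ✓.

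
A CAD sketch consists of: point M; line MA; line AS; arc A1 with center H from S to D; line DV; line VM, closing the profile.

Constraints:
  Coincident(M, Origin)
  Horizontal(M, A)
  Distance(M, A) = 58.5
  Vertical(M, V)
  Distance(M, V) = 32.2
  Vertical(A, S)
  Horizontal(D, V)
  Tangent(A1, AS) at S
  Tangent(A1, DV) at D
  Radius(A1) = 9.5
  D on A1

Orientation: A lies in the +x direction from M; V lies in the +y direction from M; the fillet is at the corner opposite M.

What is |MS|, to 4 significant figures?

62.75

The virtual corner opposite M is at (58.50, 32.20). A1 meets AS tangentially, so HS is at right angles to AS and tangency of A1 to DV means the radius HD is perpendicular to DV, with radius 9.5, so the center H sits 9.5 in from both sides at H = (49.00, 22.70). That places the tangent points at S = (58.50, 22.70) on AS and D = (49.00, 32.20) on DV. Then |MS| = |S − M| = 62.75.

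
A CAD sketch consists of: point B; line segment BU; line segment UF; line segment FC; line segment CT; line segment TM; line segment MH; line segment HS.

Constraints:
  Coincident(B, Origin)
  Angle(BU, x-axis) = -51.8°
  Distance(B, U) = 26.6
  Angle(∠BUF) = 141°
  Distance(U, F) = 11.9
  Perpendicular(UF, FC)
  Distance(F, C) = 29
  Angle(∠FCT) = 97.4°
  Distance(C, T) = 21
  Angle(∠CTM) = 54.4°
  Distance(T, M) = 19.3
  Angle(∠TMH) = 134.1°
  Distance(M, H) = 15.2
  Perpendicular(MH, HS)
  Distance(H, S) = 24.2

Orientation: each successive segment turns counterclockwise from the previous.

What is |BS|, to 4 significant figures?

45.44

B is at the origin; BU runs at -51.8° with length 26.6, so U = (16.45, -20.90). ∠BUF = 141.0° gives UF at -12.80° from the x-axis; with |UF| = 11.9, F = (28.05, -23.54). UF ⟂ FC, so FC runs at 77.20°; with |FC| = 29.0, C = (34.48, 4.739). ∠FCT = 97.4° gives CT at 159.8° from the x-axis; with |CT| = 21.0, T = (14.77, 11.99). ∠CTM = 54.4° gives TM at -74.60° from the x-axis; with |TM| = 19.3, M = (19.90, -6.617). ∠TMH = 134.1° gives MH at -28.70° from the x-axis; with |MH| = 15.2, H = (33.23, -13.92). MH is perpendicular to HS, so HS runs at 61.30°; with |HS| = 24.2, S = (44.85, 7.311). Then |BS| = |S − B| = 45.44.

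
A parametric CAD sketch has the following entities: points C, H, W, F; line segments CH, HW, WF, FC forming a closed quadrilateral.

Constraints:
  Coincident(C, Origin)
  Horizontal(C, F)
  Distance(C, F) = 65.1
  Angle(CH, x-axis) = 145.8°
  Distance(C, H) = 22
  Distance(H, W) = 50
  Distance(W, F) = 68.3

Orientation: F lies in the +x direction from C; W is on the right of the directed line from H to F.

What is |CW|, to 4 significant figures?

32.40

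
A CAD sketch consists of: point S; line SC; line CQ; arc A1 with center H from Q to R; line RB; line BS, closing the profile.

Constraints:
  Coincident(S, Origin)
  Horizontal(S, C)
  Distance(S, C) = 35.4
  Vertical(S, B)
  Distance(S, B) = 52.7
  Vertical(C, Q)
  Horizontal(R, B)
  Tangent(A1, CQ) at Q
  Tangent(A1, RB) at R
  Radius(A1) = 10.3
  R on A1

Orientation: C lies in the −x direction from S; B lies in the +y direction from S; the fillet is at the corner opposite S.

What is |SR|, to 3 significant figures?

58.4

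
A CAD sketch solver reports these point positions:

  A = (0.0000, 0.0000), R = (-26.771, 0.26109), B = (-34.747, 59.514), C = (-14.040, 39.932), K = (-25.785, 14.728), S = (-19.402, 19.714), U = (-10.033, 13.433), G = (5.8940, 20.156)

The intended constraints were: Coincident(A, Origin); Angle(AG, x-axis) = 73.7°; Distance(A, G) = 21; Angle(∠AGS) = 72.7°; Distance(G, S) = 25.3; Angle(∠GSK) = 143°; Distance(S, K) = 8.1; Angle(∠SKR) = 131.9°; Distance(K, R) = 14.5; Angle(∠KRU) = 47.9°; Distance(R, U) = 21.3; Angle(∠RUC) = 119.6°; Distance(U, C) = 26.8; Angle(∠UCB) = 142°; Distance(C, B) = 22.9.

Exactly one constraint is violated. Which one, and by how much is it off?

Distance(C, B) = 22.9 — off by 5.60.

A = (0.00, 0.00) ✓; AG at 73.70° ✓; |AG| = 21.00 ✓; ∠AGS = 72.70° ✓; |GS| = 25.30 ✓; ∠GSK = 143.0° ✓; |SK| = 8.100 ✓; ∠SKR = 131.9° ✓; |KR| = 14.50 ✓; ∠KRU = 47.90° ✓; |RU| = 21.30 ✓; ∠RUC = 119.6° ✓; |UC| = 26.80 ✓; ∠UCB = 142.0° ✓; |CB| = 28.50 ✗.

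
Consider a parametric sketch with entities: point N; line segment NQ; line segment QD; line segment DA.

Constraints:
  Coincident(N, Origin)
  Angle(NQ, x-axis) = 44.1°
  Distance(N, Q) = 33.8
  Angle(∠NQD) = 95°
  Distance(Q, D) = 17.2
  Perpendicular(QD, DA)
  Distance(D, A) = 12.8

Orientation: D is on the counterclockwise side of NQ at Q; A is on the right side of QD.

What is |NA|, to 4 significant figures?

50.65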